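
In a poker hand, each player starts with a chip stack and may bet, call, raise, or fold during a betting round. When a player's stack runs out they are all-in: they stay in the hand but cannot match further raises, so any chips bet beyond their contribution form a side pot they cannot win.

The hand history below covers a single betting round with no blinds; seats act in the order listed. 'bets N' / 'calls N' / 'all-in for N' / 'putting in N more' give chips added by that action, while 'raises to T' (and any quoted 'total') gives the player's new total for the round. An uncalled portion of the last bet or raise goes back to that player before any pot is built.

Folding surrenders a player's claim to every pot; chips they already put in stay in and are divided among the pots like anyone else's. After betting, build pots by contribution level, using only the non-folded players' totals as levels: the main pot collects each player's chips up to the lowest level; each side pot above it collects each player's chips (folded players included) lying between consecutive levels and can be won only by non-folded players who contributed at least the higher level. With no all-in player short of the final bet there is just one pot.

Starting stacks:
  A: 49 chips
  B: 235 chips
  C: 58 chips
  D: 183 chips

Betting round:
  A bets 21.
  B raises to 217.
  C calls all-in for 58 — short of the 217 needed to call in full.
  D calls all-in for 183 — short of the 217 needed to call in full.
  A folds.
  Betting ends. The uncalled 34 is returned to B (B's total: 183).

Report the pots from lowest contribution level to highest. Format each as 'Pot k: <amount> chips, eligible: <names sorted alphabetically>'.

Contributions (after 34 returned to B): A=21, B=183, C=58, D=183
Folded: A
Pot levels (distinct totals of non-folded players): 58, 183
Layer 1-58: A 21 + B 58 + C 58 + D 58 = 195 chips; eligible B, C, D
Layer 59-183: 125 each from B, D = 125*2 = 250 chips; eligible B, D

Pot 1: 195 chips, eligible: B, C, D
Pot 2: 250 chips, eligible: B, D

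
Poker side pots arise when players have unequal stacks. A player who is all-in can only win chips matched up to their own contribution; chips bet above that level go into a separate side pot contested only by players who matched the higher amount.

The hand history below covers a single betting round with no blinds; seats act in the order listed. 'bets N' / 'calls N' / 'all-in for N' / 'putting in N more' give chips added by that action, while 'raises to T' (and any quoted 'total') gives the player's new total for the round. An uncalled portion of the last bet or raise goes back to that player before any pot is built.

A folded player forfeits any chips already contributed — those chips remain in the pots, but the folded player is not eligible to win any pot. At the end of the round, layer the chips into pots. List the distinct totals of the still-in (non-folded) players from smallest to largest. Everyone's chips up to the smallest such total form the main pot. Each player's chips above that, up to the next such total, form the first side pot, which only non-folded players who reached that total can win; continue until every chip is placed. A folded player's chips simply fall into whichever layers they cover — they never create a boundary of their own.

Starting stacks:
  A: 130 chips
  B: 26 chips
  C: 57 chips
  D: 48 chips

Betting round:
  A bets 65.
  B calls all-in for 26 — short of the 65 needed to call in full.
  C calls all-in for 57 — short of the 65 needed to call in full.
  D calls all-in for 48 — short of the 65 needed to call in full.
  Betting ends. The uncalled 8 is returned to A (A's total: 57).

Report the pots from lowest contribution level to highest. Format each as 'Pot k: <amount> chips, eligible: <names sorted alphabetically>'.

Contributions (after 8 returned to A): A=57, B=26, C=57, D=48
Pot levels (distinct totals of non-folded players): 26, 48, 57
Layer 1-26: 26 each from A, B, C, D = 26*4 = 104 chips; eligible A, B, C, D
Layer 27-48: 22 each from A, C, D = 22*3 = 66 chips; eligible A, C, D
Layer 49-57: 9 each from A, C = 9*2 = 18 chips; eligible A, C

Pot 1: 104 chips, eligible: A, B, C, D
Pot 2: 66 chips, eligible: A, C, D
Pot 3: 18 chips, eligible: A, C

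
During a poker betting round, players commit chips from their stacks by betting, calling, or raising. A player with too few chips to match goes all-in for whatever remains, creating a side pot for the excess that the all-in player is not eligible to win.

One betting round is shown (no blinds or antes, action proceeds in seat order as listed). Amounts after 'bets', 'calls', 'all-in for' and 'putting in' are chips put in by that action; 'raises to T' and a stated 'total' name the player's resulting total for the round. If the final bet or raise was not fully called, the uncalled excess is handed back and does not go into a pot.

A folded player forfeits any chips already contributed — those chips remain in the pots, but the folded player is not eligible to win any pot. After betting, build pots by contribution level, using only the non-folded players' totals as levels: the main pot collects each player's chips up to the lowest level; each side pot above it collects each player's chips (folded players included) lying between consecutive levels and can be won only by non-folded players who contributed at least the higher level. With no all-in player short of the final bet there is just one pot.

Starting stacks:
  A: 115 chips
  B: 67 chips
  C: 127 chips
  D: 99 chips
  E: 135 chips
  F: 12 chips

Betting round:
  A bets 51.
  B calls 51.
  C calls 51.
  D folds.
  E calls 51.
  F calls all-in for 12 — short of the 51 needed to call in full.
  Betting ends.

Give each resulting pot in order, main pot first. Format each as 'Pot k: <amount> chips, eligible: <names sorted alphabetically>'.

Pot 1: 60 chips, eligible: A, B, C, E, F
Pot 2: 156 chips, eligible: A, B, C, E

Derivation:
Contributions: A=51, B=51, C=51, E=51, F=12
Folded: D
Pot levels (distinct totals of non-folded players): 12, 51
Layer 1-12: 12 each from A, B, C, E, F = 12*5 = 60 chips; eligible A, B, C, E, F
Layer 13-51: 39 each from A, B, C, E = 39*4 = 156 chips; eligible A, B, C, E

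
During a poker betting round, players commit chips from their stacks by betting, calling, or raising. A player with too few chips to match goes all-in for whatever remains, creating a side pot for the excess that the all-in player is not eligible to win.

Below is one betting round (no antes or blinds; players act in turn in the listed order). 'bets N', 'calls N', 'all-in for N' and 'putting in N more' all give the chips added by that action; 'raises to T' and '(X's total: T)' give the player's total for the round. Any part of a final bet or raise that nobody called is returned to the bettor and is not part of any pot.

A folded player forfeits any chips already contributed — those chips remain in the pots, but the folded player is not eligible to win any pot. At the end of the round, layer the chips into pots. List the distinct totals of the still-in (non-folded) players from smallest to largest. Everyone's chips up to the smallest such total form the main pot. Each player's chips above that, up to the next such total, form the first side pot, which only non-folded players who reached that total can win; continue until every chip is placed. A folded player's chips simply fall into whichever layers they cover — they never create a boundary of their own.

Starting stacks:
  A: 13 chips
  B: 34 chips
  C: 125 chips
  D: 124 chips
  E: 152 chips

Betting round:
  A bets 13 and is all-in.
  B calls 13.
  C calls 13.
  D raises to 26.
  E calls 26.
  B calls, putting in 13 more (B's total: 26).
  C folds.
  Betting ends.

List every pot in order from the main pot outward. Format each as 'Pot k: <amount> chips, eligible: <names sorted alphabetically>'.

Contributions: A=13, B=26, C=13, D=26, E=26
Folded: C
Pot levels (distinct totals of non-folded players): 13, 26
Layer 1-13: 13 each from A, B, C, D, E = 13*5 = 65 chips; eligible A, B, D, E
Layer 14-26: 13 each from B, D, E = 13*3 = 39 chips; eligible B, D, E

Pot 1: 65 chips, eligible: A, B, D, E
Pot 2: 39 chips, eligible: B, D, E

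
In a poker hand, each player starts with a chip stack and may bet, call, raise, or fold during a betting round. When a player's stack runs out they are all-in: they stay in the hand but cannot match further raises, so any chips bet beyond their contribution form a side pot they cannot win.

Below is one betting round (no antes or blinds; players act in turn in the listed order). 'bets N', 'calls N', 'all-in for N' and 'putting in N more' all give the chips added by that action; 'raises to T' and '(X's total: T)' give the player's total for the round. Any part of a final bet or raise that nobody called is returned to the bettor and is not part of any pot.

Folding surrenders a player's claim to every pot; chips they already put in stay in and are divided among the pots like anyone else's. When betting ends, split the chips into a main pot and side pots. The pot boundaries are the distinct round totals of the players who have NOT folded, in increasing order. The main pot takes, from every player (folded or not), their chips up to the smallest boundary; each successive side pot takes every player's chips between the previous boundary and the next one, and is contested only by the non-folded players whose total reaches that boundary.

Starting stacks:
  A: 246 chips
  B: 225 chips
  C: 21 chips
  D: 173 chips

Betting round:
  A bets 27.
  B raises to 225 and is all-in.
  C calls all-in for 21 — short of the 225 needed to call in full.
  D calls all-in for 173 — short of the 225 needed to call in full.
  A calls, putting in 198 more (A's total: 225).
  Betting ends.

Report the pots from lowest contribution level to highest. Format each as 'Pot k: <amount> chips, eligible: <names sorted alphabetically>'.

Contributions: A=225, B=225, C=21, D=173
Pot levels (distinct totals of non-folded players): 21, 173, 225
Layer 1-21: 21 each from A, B, C, D = 21*4 = 84 chips; eligible A, B, C, D
Layer 22-173: 152 each from A, B, D = 152*3 = 456 chips; eligible A, B, D
Layer 174-225: 52 each from A, B = 52*2 = 104 chips; eligible A, B

Pot 1: 84 chips, eligible: A, B, C, D
Pot 2: 456 chips, eligible: A, B, D
Pot 3: 104 chips, eligible: A, B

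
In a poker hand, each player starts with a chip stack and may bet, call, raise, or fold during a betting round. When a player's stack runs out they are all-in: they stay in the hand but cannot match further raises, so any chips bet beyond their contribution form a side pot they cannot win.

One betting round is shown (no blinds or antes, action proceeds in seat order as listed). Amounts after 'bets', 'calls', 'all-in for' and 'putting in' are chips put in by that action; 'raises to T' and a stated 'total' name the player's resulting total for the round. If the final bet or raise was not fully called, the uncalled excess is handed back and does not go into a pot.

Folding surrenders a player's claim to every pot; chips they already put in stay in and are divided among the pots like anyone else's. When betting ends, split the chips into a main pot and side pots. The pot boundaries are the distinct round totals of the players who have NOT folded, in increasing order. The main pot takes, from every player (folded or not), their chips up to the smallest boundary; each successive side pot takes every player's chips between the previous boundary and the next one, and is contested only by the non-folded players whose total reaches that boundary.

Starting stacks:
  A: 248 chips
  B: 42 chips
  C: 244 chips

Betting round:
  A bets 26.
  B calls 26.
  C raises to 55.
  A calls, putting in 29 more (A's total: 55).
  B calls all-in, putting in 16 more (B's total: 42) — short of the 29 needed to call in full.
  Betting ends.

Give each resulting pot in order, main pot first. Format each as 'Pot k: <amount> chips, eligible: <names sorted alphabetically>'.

Pot 1: 126 chips, eligible: A, B, C
Pot 2: 26 chips, eligible: A, C

Derivation:
Contributions: A=55, B=42, C=55
Pot levels (distinct totals of non-folded players): 42, 55
Layer 1-42: 42 each from A, B, C = 42*3 = 126 chips; eligible A, B, C
Layer 43-55: 13 each from A, C = 13*2 = 26 chips; eligible A, C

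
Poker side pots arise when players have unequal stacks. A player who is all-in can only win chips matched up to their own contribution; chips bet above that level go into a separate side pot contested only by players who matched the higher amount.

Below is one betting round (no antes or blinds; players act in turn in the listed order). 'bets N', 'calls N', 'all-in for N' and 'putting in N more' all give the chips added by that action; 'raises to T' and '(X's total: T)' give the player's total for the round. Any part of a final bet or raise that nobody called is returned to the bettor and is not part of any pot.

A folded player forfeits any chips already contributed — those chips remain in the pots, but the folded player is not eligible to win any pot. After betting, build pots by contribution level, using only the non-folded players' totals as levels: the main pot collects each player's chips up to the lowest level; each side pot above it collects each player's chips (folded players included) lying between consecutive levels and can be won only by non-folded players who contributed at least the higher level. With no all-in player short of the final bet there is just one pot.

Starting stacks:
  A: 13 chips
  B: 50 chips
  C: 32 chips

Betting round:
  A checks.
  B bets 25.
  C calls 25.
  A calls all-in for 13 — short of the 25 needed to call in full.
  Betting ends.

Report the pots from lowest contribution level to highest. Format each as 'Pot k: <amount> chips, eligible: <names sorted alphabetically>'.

Contributions: A=13, B=25, C=25
Pot levels (distinct totals of non-folded players): 13, 25
Layer 1-13: 13 each from A, B, C = 13*3 = 39 chips; eligible A, B, C
Layer 14-25: 12 each from B, C = 12*2 = 24 chips; eligible B, C

Pot 1: 39 chips, eligible: A, B, C
Pot 2: 24 chips, eligible: B, C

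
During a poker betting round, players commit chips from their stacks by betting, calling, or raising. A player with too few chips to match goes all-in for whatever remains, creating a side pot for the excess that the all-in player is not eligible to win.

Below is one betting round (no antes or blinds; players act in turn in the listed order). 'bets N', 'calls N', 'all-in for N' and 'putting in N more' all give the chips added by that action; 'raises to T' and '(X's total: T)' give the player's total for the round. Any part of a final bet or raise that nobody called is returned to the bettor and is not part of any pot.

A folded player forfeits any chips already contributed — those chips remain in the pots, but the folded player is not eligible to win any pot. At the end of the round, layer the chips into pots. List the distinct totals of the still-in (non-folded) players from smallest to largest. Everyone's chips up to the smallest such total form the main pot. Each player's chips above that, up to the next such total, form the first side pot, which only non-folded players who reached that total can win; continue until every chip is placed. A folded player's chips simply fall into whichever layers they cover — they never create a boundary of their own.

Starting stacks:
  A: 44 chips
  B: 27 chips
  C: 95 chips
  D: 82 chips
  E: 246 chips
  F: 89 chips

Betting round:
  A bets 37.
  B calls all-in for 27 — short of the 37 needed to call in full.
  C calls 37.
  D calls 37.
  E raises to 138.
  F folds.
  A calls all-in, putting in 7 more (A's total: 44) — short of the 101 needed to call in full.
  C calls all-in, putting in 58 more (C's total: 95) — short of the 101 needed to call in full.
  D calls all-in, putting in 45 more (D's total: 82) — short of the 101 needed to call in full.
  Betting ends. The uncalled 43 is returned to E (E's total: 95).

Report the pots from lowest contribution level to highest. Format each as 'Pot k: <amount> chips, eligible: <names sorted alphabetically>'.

Pot 1: 135 chips, eligible: A, B, C, D, E
Pot 2: 68 chips, eligible: A, C, D, E
Pot 3: 114 chips, eligible: C, D, E
Pot 4: 26 chips, eligible: C, E

Derivation:
Contributions (after 43 returned to E): A=44, B=27, C=95, D=82, E=95
Folded: F
Pot levels (distinct totals of non-folded players): 27, 44, 82, 95
Layer 1-27: 27 each from A, B, C, D, E = 27*5 = 135 chips; eligible A, B, C, D, E
Layer 28-44: 17 each from A, C, D, E = 17*4 = 68 chips; eligible A, C, D, E
Layer 45-82: 38 each from C, D, E = 38*3 = 114 chips; eligible C, D, E
Layer 83-95: 13 each from C, E = 13*2 = 26 chips; eligible C, E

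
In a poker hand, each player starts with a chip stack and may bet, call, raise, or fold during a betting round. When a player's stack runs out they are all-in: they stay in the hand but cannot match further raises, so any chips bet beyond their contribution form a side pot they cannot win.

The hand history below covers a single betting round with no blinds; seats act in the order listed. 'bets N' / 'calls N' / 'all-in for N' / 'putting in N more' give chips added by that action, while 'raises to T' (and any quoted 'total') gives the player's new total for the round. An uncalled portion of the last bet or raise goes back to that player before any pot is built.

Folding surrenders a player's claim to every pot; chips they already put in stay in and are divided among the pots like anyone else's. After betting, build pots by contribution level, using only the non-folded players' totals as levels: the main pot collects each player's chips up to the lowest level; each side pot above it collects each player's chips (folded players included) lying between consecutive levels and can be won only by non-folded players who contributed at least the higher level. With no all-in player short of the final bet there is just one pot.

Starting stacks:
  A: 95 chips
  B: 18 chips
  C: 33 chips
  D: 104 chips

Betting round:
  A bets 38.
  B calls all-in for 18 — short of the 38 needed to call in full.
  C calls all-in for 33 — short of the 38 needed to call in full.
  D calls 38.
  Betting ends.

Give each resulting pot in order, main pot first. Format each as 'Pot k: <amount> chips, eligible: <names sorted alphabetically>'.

Contributions: A=38, B=18, C=33, D=38
Pot levels (distinct totals of non-folded players): 18, 33, 38
Layer 1-18: 18 each from A, B, C, D = 18*4 = 72 chips; eligible A, B, C, D
Layer 19-33: 15 each from A, C, D = 15*3 = 45 chips; eligible A, C, D
Layer 34-38: 5 each from A, D = 5*2 = 10 chips; eligible A, D

Pot 1: 72 chips, eligible: A, B, C, D
Pot 2: 45 chips, eligible: A, C, D
Pot 3: 10 chips, eligible: A, D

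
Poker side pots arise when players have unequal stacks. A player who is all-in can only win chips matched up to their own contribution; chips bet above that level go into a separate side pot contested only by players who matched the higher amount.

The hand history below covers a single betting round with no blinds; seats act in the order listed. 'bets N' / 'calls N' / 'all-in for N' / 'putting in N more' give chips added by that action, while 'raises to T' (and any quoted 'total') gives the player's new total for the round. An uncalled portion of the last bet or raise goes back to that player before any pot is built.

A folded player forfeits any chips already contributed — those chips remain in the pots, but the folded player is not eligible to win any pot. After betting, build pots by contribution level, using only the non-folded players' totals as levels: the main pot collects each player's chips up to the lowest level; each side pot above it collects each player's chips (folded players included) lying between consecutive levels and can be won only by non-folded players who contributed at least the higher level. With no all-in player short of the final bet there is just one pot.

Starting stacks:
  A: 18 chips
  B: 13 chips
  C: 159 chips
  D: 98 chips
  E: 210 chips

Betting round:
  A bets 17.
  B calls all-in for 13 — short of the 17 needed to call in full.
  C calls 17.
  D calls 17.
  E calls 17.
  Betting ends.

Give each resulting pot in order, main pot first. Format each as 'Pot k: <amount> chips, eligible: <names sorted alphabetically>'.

Pot 1: 65 chips, eligible: A, B, C, D, E
Pot 2: 16 chips, eligible: A, C, D, E

Derivation:
Contributions: A=17, B=13, C=17, D=17, E=17
Pot levels (distinct totals of non-folded players): 13, 17
Layer 1-13: 13 each from A, B, C, D, E = 13*5 = 65 chips; eligible A, B, C, D, E
Layer 14-17: 4 each from A, C, D, E = 4*4 = 16 chips; eligible A, C, D, E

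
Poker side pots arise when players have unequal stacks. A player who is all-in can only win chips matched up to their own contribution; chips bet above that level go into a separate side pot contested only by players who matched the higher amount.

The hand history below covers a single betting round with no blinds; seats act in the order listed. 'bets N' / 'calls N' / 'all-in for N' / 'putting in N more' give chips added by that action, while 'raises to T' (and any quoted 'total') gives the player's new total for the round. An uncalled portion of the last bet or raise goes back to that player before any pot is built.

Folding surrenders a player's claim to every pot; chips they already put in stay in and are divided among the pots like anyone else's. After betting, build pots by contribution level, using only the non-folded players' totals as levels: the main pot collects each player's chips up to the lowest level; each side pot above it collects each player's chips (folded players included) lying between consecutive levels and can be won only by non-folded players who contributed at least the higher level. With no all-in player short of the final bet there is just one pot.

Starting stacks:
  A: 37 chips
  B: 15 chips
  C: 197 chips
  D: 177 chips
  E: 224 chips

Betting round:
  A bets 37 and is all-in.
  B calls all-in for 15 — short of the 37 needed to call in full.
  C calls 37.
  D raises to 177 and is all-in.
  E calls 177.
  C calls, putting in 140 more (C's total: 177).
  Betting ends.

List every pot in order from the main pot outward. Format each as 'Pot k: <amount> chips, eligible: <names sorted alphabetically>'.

Pot 1: 75 chips, eligible: A, B, C, D, E
Pot 2: 88 chips, eligible: A, C, D, E
Pot 3: 420 chips, eligible: C, D, E

Derivation:
Contributions: A=37, B=15, C=177, D=177, E=177
Pot levels (distinct totals of non-folded players): 15, 37, 177
Layer 1-15: 15 each from A, B, C, D, E = 15*5 = 75 chips; eligible A, B, C, D, E
Layer 16-37: 22 each from A, C, D, E = 22*4 = 88 chips; eligible A, C, D, E
Layer 38-177: 140 each from C, D, E = 140*3 = 420 chips; eligible C, D, E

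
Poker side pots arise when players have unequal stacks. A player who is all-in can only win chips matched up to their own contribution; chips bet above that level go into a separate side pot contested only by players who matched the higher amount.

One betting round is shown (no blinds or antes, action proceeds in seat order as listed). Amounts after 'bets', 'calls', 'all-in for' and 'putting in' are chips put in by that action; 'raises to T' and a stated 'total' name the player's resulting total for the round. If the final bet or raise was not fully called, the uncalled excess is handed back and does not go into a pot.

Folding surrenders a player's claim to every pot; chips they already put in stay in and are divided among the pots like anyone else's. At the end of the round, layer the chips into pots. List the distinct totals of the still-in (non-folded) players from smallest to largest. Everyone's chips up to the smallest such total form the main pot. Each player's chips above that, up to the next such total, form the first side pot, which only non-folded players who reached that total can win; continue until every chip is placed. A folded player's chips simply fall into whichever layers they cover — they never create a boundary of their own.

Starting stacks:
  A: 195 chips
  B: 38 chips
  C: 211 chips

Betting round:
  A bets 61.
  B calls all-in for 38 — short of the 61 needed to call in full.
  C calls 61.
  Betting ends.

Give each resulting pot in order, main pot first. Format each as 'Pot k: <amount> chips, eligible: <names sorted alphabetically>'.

Contributions: A=61, B=38, C=61
Pot levels (distinct totals of non-folded players): 38, 61
Layer 1-38: 38 each from A, B, C = 38*3 = 114 chips; eligible A, B, C
Layer 39-61: 23 each from A, C = 23*2 = 46 chips; eligible A, C

Pot 1: 114 chips, eligible: A, B, C
Pot 2: 46 chips, eligible: A, C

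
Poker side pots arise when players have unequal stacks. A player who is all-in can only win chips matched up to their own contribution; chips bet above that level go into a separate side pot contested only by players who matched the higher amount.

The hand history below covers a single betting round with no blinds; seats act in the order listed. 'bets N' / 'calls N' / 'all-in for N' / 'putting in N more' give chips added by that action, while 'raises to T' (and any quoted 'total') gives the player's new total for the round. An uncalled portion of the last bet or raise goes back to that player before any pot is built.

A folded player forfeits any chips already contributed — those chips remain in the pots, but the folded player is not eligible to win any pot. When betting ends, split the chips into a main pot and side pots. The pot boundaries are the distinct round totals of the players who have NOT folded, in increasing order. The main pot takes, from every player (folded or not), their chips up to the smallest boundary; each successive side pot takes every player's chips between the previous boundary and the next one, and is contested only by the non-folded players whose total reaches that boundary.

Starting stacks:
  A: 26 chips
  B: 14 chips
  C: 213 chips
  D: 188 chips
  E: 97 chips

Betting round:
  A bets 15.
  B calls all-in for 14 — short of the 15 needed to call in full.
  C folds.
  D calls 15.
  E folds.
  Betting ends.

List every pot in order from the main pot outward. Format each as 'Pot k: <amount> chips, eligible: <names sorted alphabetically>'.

Contributions: A=15, B=14, D=15
Folded: C, E
Pot levels (distinct totals of non-folded players): 14, 15
Layer 1-14: 14 each from A, B, D = 14*3 = 42 chips; eligible A, B, D
Layer 15-15: 1 each from A, D = 1*2 = 2 chips; eligible A, D

Pot 1: 42 chips, eligible: A, B, D
Pot 2: 2 chips, eligible: A, D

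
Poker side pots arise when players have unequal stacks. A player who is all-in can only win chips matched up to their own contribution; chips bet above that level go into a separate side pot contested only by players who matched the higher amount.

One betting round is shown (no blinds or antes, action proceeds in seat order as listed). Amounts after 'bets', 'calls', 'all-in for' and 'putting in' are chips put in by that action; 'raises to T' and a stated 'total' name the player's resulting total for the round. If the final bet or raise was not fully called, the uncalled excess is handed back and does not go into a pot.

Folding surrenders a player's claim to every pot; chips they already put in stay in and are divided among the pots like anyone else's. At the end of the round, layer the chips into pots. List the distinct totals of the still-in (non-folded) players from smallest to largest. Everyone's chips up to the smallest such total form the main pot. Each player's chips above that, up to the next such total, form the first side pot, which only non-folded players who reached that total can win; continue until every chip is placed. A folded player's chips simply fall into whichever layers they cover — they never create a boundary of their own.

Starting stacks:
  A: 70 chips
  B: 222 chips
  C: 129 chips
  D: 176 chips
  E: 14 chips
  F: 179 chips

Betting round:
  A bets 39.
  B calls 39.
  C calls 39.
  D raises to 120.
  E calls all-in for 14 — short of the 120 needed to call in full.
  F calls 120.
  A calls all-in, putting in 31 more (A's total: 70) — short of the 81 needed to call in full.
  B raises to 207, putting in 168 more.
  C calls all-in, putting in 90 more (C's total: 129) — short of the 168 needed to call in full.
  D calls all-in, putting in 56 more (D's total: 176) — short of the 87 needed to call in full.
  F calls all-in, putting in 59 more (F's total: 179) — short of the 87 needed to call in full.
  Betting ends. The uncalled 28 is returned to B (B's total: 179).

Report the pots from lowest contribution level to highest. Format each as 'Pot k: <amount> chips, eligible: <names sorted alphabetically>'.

Pot 1: 84 chips, eligible: A, B, C, D, E, F
Pot 2: 280 chips, eligible: A, B, C, D, F
Pot 3: 236 chips, eligible: B, C, D, F
Pot 4: 141 chips, eligible: B, D, F
Pot 5: 6 chips, eligible: B, F

Derivation:
Contributions (after 28 returned to B): A=70, B=179, C=129, D=176, E=14, F=179
Pot levels (distinct totals of non-folded players): 14, 70, 129, 176, 179
Layer 1-14: 14 each from A, B, C, D, E, F = 14*6 = 84 chips; eligible A, B, C, D, E, F
Layer 15-70: 56 each from A, B, C, D, F = 56*5 = 280 chips; eligible A, B, C, D, F
Layer 71-129: 59 each from B, C, D, F = 59*4 = 236 chips; eligible B, C, D, F
Layer 130-176: 47 each from B, D, F = 47*3 = 141 chips; eligible B, D, F
Layer 177-179: 3 each from B, F = 3*2 = 6 chips; eligible B, F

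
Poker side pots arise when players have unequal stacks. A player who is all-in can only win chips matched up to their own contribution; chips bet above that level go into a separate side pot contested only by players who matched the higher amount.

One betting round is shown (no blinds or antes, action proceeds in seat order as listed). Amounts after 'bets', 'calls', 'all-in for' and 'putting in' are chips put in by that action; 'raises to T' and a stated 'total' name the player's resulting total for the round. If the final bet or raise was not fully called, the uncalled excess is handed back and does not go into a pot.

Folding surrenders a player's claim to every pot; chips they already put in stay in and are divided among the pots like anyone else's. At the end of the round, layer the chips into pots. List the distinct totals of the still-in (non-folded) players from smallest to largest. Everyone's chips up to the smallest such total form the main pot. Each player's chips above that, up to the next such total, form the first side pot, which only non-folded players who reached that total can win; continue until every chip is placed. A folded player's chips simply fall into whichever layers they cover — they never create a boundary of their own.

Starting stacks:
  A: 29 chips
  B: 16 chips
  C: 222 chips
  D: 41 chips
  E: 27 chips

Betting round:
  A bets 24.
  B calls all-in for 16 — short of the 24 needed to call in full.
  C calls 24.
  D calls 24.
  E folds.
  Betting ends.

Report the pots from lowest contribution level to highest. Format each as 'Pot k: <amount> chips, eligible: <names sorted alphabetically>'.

Pot 1: 64 chips, eligible: A, B, C, D
Pot 2: 24 chips, eligible: A, C, D

Derivation:
Contributions: A=24, B=16, C=24, D=24
Folded: E
Pot levels (distinct totals of non-folded players): 16, 24
Layer 1-16: 16 each from A, B, C, D = 16*4 = 64 chips; eligible A, B, C, D
Layer 17-24: 8 each from A, C, D = 8*3 = 24 chips; eligible A, C, D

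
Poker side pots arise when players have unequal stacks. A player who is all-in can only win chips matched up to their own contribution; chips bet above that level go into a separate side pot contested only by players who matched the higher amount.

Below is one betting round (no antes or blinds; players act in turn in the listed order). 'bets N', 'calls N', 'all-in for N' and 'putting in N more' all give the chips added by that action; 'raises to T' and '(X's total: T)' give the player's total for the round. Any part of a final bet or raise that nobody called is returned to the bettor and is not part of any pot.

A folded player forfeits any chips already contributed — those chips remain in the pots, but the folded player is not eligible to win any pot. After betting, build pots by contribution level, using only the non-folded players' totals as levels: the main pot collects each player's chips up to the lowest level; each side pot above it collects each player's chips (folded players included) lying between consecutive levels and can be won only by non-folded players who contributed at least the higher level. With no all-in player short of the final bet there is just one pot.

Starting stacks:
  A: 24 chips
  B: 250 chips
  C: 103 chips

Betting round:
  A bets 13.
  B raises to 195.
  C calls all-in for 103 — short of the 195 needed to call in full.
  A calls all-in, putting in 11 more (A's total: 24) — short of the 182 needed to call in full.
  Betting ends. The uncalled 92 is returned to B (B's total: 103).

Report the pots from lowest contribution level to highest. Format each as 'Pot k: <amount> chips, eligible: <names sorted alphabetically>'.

Pot 1: 72 chips, eligible: A, B, C
Pot 2: 158 chips, eligible: B, C

Derivation:
Contributions (after 92 returned to B): A=24, B=103, C=103
Pot levels (distinct totals of non-folded players): 24, 103
Layer 1-24: 24 each from A, B, C = 24*3 = 72 chips; eligible A, B, C
Layer 25-103: 79 each from B, C = 79*2 = 158 chips; eligible B, C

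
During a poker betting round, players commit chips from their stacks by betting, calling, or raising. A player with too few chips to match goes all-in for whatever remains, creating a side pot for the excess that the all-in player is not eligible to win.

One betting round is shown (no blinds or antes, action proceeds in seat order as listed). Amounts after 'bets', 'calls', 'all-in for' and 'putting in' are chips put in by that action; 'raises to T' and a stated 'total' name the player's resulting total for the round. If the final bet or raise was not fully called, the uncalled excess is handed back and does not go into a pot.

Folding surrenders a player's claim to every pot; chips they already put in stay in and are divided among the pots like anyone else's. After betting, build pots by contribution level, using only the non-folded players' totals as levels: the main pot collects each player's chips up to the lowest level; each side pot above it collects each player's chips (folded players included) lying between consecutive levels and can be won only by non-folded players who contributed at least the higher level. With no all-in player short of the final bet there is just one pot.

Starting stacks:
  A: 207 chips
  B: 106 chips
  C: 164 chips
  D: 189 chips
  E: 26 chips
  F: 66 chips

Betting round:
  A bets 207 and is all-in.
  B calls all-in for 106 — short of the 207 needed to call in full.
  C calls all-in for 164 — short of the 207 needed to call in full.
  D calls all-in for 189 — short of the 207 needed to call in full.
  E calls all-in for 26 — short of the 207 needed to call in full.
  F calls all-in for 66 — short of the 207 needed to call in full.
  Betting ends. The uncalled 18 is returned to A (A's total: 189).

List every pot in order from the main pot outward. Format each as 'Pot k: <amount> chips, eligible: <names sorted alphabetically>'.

Pot 1: 156 chips, eligible: A, B, C, D, E, F
Pot 2: 200 chips, eligible: A, B, C, D, F
Pot 3: 160 chips, eligible: A, B, C, D
Pot 4: 174 chips, eligible: A, C, D
Pot 5: 50 chips, eligible: A, D

Derivation:
Contributions (after 18 returned to A): A=189, B=106, C=164, D=189, E=26, F=66
Pot levels (distinct totals of non-folded players): 26, 66, 106, 164, 189
Layer 1-26: 26 each from A, B, C, D, E, F = 26*6 = 156 chips; eligible A, B, C, D, E, F
Layer 27-66: 40 each from A, B, C, D, F = 40*5 = 200 chips; eligible A, B, C, D, F
Layer 67-106: 40 each from A, B, C, D = 40*4 = 160 chips; eligible A, B, C, D
Layer 107-164: 58 each from A, C, D = 58*3 = 174 chips; eligible A, C, D
Layer 165-189: 25 each from A, D = 25*2 = 50 chips; eligible A, D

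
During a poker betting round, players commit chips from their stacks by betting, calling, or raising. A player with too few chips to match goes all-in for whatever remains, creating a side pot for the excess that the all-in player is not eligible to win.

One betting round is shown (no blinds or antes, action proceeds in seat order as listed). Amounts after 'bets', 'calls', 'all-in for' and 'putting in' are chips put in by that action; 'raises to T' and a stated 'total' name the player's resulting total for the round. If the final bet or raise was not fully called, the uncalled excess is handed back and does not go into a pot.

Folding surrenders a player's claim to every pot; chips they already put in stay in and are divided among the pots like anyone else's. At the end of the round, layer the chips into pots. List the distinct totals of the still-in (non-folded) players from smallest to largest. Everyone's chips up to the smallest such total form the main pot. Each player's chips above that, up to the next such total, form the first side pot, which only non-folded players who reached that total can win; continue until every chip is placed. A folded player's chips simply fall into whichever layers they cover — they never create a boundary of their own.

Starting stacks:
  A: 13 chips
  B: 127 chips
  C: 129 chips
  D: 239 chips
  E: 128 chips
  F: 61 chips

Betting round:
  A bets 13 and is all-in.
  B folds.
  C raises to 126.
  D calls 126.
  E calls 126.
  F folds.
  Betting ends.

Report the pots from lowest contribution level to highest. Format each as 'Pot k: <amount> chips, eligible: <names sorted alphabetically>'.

Contributions: A=13, C=126, D=126, E=126
Folded: B, F
Pot levels (distinct totals of non-folded players): 13, 126
Layer 1-13: 13 each from A, C, D, E = 13*4 = 52 chips; eligible A, C, D, E
Layer 14-126: 113 each from C, D, E = 113*3 = 339 chips; eligible C, D, E

Pot 1: 52 chips, eligible: A, C, D, E
Pot 2: 339 chips, eligible: C, D, E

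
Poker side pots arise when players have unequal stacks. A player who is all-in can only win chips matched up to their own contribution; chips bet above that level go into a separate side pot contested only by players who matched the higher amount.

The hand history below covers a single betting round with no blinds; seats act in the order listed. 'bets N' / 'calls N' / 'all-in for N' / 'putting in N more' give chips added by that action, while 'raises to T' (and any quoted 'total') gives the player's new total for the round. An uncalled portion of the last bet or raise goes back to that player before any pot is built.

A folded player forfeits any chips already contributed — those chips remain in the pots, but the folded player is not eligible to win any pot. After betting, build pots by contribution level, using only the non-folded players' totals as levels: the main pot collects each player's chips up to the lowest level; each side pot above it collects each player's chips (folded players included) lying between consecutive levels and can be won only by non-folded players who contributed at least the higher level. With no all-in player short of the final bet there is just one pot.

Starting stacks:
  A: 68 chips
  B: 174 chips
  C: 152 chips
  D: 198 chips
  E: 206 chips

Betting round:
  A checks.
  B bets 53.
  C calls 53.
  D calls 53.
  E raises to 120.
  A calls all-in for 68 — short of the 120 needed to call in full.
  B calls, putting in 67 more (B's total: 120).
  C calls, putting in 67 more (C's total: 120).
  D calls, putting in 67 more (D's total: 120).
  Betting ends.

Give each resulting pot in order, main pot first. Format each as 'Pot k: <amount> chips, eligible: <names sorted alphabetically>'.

Contributions: A=68, B=120, C=120, D=120, E=120
Pot levels (distinct totals of non-folded players): 68, 120
Layer 1-68: 68 each from A, B, C, D, E = 68*5 = 340 chips; eligible A, B, C, D, E
Layer 69-120: 52 each from B, C, D, E = 52*4 = 208 chips; eligible B, C, D, E

Pot 1: 340 chips, eligible: A, B, C, D, E
Pot 2: 208 chips, eligible: B, C, D, E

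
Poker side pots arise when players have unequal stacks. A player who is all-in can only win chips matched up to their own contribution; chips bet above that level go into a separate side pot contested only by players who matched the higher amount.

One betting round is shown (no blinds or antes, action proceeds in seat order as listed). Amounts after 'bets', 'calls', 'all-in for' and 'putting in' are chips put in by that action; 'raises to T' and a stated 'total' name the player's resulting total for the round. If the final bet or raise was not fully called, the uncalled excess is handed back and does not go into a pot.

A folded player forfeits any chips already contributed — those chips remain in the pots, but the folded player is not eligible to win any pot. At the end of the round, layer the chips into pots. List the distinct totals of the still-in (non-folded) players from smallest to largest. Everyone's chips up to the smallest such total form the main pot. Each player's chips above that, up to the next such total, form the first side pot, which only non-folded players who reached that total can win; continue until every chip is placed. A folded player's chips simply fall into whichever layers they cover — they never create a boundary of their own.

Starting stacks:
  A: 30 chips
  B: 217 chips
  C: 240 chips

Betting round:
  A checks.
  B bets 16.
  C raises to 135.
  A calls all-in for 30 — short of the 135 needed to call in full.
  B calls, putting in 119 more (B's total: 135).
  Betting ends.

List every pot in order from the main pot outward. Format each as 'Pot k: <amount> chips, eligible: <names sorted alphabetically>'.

Contributions: A=30, B=135, C=135
Pot levels (distinct totals of non-folded players): 30, 135
Layer 1-30: 30 each from A, B, C = 30*3 = 90 chips; eligible A, B, C
Layer 31-135: 105 each from B, C = 105*2 = 210 chips; eligible B, C

Pot 1: 90 chips, eligible: A, B, C
Pot 2: 210 chips, eligible: B, C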